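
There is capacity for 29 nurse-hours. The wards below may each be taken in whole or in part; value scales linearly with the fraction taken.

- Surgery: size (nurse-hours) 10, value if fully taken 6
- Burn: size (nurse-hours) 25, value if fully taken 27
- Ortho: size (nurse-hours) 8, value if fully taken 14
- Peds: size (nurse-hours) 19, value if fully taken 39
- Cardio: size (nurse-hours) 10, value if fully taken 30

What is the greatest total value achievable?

69

Best value per unit of size first: Cardio 30/10≈3, Peds 39/19≈2.05, Ortho 14/8≈1.75, Burn 27/25≈1.08, Surgery 6/10≈0.6.
All 10 nurse-hours of Cardio fit (value 30) ; 19 remain.
All 19 nurse-hours of Peds fit (value 39) ; 0 remain.
Total value = 69.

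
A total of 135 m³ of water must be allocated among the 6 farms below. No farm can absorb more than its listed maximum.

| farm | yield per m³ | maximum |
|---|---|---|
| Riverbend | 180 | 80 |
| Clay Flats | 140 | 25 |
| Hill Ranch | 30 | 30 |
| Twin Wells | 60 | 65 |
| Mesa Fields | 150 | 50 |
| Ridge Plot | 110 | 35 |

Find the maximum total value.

Rank by yield per m³: Riverbend 180 > Mesa Fields 150 > Clay Flats 140 > Ridge Plot 110 > Twin Wells 60 > Hill Ranch 30.
Riverbend takes 80 to reach its cap of 80 ; 55 left.
Mesa Fields: +50 to 50 (cap) ; 5 left.
Clay Flats: +5 (room for 25) → 5. Pool exhausted.
Total = 180×80 + 140×5 + 150×50 = 22600.

22600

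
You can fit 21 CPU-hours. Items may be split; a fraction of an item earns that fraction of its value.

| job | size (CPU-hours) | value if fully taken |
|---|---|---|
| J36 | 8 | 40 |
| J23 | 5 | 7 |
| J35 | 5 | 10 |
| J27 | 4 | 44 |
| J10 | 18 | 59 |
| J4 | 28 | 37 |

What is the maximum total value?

Rank by value-to-size ratio: J27 44/4≈11, J36 40/8≈5, J10 59/18≈3.28, J35 10/5≈2, J23 7/5≈1.4, J4 37/28≈1.32.
J27: take in full, 4 CPU-hours for value 44 → 17 left.
Take all of J36 (8 CPU-hours, value 40) → 9 CPU-hours left.
9 CPU-hours left: a 9/18 share of J10 gives 59×9/18 = 29.5.
Total value = 113.5.

113.5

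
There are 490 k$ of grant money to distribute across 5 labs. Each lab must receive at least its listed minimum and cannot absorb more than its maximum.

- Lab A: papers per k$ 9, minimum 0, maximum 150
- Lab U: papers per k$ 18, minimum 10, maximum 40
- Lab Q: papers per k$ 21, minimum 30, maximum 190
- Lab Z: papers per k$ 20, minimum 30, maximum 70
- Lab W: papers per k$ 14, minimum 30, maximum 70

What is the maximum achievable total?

8170

Meeting every minimum uses 0+10+30+30+30 = 100 k$, leaving 390.
Highest papers per k$ first: Lab Q 21 > Lab Z 20 > Lab U 18 > Lab W 14 > Lab A 9.
Lab Q: +160 to 190 (cap) → 230 left.
Give Lab Z 40 more to hit its cap of 70 → 190 left.
Lab U takes 30 more to reach its cap of 40 → 160 left.
Give Lab W 40 more to hit its cap of 70 → 120 left.
Only 120 left; Lab A takes them to reach 120.
Total = 9×120 + 18×40 + 21×190 + 20×70 + 14×70 = 8170.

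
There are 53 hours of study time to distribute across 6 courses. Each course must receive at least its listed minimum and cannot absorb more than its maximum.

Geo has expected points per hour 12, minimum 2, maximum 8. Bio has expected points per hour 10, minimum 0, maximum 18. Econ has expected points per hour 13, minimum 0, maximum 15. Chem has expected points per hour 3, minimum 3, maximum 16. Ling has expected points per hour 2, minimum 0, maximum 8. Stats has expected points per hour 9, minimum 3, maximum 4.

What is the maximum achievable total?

Meeting every minimum uses 2+0+0+3+0+3 = 8 hours, leaving 45.
Rank by expected points per hour: Econ 13 > Geo 12 > Bio 10 > Stats 9 > Chem 3 > Ling 2.
Econ: +15 to 15 (cap) ; 30 left.
Give Geo 6 more to hit its cap of 8 ; 24 left.
Give Bio 18 more to hit its cap of 18 ; 6 left.
Give Stats 1 more to hit its cap of 4 ; 5 left.
Chem has room for 13 more but only 5 remain, so it gets 8.
Total = 12×8 + 10×18 + 13×15 + 3×8 + 9×4 = 531.

531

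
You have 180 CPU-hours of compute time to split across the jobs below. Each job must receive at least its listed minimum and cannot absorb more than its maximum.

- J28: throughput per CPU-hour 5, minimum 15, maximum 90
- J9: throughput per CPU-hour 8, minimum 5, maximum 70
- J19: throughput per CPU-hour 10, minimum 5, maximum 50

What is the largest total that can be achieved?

Meeting every minimum uses 15+5+5 = 25 CPU-hours, leaving 155.
Highest throughput per CPU-hour first: J19 10 > J9 8 > J28 5.
J19 takes 45 more to reach its cap of 50 ; 110 left.
J9: +65 to 70 (cap) ; 45 left.
J28 has room for 75 more but only 45 remain, so it gets 60.
Total = 5×60 + 8×70 + 10×50 = 1360.

1360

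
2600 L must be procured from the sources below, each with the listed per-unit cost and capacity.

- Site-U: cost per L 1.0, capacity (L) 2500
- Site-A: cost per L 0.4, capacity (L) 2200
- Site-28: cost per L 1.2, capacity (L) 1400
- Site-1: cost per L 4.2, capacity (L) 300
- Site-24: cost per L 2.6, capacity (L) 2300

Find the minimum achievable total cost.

Use sources in increasing cost order.
Site-A at 0.4: take all 2200 L ; 400 still needed.
Take 400 from Site-U at 1.0 to finish.
Site-28, Site-24, Site-1: unused.
Cost = 2200×0.4 + 400×1.0 = 1280.

1280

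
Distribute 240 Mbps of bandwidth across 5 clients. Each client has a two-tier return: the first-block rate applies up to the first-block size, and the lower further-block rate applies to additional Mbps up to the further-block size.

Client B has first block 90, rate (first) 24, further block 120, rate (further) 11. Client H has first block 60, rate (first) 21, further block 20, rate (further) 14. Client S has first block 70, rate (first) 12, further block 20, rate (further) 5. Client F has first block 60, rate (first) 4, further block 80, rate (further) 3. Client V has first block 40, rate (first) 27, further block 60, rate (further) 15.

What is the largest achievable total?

5250

Rank every tier by rate: Client V/tier1 27 > Client B/tier1 24 > Client H/tier1 21 > Client V/tier2 15 > Client H/tier2 14 > Client S/tier1 12 > Client B/tier2 11 > Client S/tier2 5 > Client F/tier1 4 > Client F/tier2 3.
Client V/tier1 (27): +40 → 200 left.
Client B/tier1 (24): +90 → 110 left.
Client H/tier1 (21): +60 → 50 left.
50 remain; put them into Client V tier2 at 15.
Total = 27×40 + 24×90 + 21×60 + 15×50 = 5250.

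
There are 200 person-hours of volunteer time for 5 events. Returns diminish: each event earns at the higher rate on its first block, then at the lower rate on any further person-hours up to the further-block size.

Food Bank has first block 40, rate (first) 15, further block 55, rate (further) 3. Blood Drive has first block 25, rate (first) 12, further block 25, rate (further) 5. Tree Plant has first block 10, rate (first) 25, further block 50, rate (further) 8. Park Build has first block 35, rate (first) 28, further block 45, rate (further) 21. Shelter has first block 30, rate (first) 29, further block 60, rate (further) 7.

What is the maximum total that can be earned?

4065

Rank every tier by rate: Shelter/tier1 29 > Park Build/tier1 28 > Tree Plant/tier1 25 > Park Build/tier2 21 > Food Bank/tier1 15 > Blood Drive/tier1 12 > Tree Plant/tier2 8 > Shelter/tier2 7 > Blood Drive/tier2 5 > Food Bank/tier2 3.
Shelter tier1 at 29: fill all 30 → 170 left.
Park Build tier1 at 28: fill all 35 → 135 left.
Tree Plant tier1 at 25: fill all 10 → 125 left.
Park Build tier2 at 21: fill all 45 → 80 left.
Fill Food Bank tier1 block (40 at 15) → 40 left.
Blood Drive/tier1 (12): +25 → 15 left.
Tree Plant/tier2: +15 of 50 at 8; pool empty.
Total = 29×30 + 28×35 + 25×10 + 21×45 + 15×40 + 12×25 + 8×15 = 4065.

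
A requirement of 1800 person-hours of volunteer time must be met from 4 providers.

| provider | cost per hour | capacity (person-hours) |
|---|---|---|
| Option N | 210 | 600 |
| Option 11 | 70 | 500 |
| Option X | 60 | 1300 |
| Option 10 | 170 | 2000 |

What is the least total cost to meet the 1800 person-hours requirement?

113000

Cheapest first:
Option X at 60: take all 1300 person-hours ; 500 still needed.
Take 500 from Option 11 at 70 ; need 0 more.
Option 10, Option N: unused.
Cost = 1300×60 + 500×70 = 113000.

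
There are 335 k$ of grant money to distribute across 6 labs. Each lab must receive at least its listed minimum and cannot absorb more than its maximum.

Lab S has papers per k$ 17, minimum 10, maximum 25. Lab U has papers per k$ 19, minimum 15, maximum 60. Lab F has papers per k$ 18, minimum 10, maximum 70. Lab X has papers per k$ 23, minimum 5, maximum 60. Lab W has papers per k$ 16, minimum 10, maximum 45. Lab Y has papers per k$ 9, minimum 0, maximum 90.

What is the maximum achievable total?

Meeting every minimum uses 10+15+10+5+10+0 = 50 k$, leaving 285.
Rank by papers per k$: Lab X 23 > Lab U 19 > Lab F 18 > Lab S 17 > Lab W 16 > Lab Y 9.
Give Lab X 55 more to hit its cap of 60 → 230 left.
Give Lab U 45 more to hit its cap of 60 → 185 left.
Give Lab F 60 more to hit its cap of 70 → 125 left.
Lab S takes 15 more to reach its cap of 25 → 110 left.
Lab W takes 35 more to reach its cap of 45 → 75 left.
Lab Y: +75 (room for 90) → 75. Pool exhausted.
Total = 17×25 + 19×60 + 18×70 + 23×60 + 16×45 + 9×75 = 5600.

5600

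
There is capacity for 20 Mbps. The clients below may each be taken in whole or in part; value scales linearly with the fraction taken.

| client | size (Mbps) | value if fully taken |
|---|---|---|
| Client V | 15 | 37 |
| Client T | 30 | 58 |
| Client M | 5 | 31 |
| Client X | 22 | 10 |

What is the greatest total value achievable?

68

Best value per unit of size first: Client M 31/5≈6.2, Client V 37/15≈2.47, Client T 58/30≈1.93, Client X 10/22≈0.455.
All 5 Mbps of Client M fit (value 31) ; 15 remain.
Take all of Client V (15 Mbps, value 37) ; 0 Mbps left.
Total value = 68.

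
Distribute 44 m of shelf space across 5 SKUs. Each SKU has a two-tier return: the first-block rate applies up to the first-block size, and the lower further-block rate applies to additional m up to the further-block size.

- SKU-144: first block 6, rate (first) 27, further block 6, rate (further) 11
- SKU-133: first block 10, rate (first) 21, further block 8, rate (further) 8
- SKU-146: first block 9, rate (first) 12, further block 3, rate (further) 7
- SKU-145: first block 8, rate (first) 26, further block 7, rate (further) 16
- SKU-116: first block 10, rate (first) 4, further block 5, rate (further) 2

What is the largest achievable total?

844

Treat each block as its own option and order by rate: SKU-144/first 27 > SKU-145/first 26 > SKU-133/first 21 > SKU-145/second 16 > SKU-146/first 12 > SKU-144/second 11 > SKU-133/second 8 > SKU-146/second 7 > SKU-116/first 4 > SKU-116/second 2.
SKU-144 first at 27: fill all 6 — 38 left.
SKU-145 first at 26: fill all 8 — 30 left.
SKU-133 first at 21: fill all 10 — 20 left.
Fill SKU-145 second block (7 at 16) — 13 left.
Fill SKU-146 first block (9 at 12) — 4 left.
SKU-144 second at 11: only 4 left, fill 4.
Total = 27×6 + 26×8 + 21×10 + 16×7 + 12×9 + 11×4 = 844.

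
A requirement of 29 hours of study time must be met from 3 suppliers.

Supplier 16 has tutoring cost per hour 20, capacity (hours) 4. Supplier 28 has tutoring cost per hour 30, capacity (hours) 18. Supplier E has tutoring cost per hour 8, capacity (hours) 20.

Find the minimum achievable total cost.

Cheapest first:
Take 20 from Supplier E at 8 ; need 9 more.
Supplier 16 at 20: take all 4 hours ; 5 still needed.
Supplier 28 (30): take the remaining 5 ; done.
Cost = 20×8 + 4×20 + 5×30 = 390.

390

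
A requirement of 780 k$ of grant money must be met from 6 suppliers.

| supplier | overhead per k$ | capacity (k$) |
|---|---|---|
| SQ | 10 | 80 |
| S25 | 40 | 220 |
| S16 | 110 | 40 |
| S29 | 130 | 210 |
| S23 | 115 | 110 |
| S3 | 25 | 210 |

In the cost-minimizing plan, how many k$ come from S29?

Cheapest first:
SQ at 10: take all 80 k$ ; 700 still needed.
S3 at 25: take all 210 k$ ; 490 still needed.
Take 220 from S25 at 40 ; need 270 more.
Take 40 from S16 at 110 ; need 230 more.
Take 110 from S23 at 115 ; need 120 more.
S29 at 130: take 120 of its 210 ; requirement met.

120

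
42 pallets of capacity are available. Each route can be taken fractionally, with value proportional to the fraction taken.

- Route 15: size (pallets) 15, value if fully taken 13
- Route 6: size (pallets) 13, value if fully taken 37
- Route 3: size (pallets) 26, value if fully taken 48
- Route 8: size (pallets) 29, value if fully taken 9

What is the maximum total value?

Best value per unit of size first: Route 6 37/13≈2.85, Route 3 48/26≈1.85, Route 15 13/15≈0.867, Route 8 9/29≈0.31.
Take all of Route 6 (13 pallets, value 37) ; 29 pallets left.
Route 3: take in full, 26 pallets for value 48 ; 3 left.
Fill the last 3 pallets with part of Route 15: 3/15 of it earns 2.6.
Total value = 87.6.

87.6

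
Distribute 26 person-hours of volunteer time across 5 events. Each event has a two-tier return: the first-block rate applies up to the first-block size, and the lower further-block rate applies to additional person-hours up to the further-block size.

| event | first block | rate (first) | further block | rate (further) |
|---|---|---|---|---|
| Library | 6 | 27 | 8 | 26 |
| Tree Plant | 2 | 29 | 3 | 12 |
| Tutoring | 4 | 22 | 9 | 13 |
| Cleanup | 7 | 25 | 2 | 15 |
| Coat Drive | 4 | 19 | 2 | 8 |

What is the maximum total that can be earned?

669

Order all 10 blocks by rate: Tree Plant/tier1 29 > Library/tier1 27 > Library/tier2 26 > Cleanup/tier1 25 > Tutoring/tier1 22 > Coat Drive/tier1 19 > Cleanup/tier2 15 > Tutoring/tier2 13 > Tree Plant/tier2 12 > Coat Drive/tier2 8.
Fill Tree Plant tier1 block (2 at 29) → 24 left.
Library tier1 at 27: fill all 6 → 18 left.
Library tier2 at 26: fill all 8 → 10 left.
Fill Cleanup tier1 block (7 at 25) → 3 left.
Tutoring tier1 at 22: only 3 left, fill 3.
Total = 29×2 + 27×6 + 26×8 + 25×7 + 22×3 = 669.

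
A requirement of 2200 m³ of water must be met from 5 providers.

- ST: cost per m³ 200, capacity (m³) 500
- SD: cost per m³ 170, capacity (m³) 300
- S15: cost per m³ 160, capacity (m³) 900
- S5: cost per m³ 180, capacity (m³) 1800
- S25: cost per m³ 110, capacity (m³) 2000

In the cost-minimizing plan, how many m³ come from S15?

Cheapest first:
S25 (110): use full 2000 ; 200 m³ to go.
S15 (160): take the remaining 200 ; done.
SD, S5, ST: unused.

200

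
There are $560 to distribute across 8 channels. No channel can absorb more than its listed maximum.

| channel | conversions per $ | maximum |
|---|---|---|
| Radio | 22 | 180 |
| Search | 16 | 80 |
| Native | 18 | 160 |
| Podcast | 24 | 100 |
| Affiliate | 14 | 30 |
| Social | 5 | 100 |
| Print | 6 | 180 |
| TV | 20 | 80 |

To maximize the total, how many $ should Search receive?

Highest conversions per $ first: Podcast 24 > Radio 22 > TV 20 > Native 18 > Search 16 > Affiliate 14 > Print 6 > Social 5.
Podcast: +100 to 100 (cap) — 460 left.
Radio: +180 to 180 (cap) — 280 left.
TV takes 80 to reach its cap of 80 — 200 left.
Give Native 160 to hit its cap of 160 — 40 left.
Only 40 left; Search takes them to reach 40.

40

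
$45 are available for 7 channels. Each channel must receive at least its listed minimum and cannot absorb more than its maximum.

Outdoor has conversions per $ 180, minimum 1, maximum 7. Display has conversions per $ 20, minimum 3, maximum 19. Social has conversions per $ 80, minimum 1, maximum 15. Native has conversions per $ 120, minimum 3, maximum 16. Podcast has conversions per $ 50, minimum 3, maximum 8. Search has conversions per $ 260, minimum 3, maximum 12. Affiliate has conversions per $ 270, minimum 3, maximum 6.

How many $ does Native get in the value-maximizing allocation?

13

Meeting every minimum uses 1+3+1+3+3+3+3 = 17 $, leaving 28.
Order the channels by conversions per $: Affiliate 270 > Search 260 > Outdoor 180 > Native 120 > Social 80 > Podcast 50 > Display 20.
Affiliate: +3 to 6 (cap) ; 25 left.
Give Search 9 more to hit its cap of 12 ; 16 left.
Outdoor takes 6 more to reach its cap of 7 ; 10 left.
Native: +10 (room for 13) → 13. Pool exhausted.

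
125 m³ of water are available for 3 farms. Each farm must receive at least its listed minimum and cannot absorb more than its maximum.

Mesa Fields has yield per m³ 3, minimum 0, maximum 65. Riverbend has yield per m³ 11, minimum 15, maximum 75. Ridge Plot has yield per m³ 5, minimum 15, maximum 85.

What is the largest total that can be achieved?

1075

Meeting every minimum uses 0+15+15 = 30 m³, leaving 95.
Highest yield per m³ first: Riverbend 11 > Ridge Plot 5 > Mesa Fields 3.
Give Riverbend 60 more to hit its cap of 75 — 35 left.
Ridge Plot: +35 (room for 70) → 50. Pool exhausted.
Total = 11×75 + 5×50 = 1075.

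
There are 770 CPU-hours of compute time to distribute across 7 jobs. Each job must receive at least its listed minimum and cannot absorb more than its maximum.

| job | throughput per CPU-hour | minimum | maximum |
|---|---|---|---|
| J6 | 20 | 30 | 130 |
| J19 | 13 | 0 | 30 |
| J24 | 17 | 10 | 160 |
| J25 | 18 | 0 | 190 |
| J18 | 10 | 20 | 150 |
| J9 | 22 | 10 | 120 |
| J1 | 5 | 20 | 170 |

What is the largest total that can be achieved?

13070

Meeting every minimum uses 30+0+10+0+20+10+20 = 90 CPU-hours, leaving 680.
Highest throughput per CPU-hour first: J9 22 > J6 20 > J25 18 > J24 17 > J19 13 > J18 10 > J1 5.
J9 takes 110 more to reach its cap of 120 — 570 left.
J6: +100 to 130 (cap) — 470 left.
Give J25 190 more to hit its cap of 190 — 280 left.
Give J24 150 more to hit its cap of 160 — 130 left.
J19: +30 to 30 (cap) — 100 left.
Only 100 left; J18 takes them to reach 120.
Total = 20×130 + 13×30 + 17×160 + 18×190 + 10×120 + 22×120 + 5×20 = 13070.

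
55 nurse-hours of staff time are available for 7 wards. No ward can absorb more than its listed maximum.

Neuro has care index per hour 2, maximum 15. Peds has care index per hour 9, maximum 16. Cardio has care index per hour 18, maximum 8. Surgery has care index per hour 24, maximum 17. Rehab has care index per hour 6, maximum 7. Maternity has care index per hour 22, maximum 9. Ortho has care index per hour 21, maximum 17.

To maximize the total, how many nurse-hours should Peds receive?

4

Rank by care index per hour: Surgery 24 > Maternity 22 > Ortho 21 > Cardio 18 > Peds 9 > Rehab 6 > Neuro 2.
Surgery takes 17 to reach its cap of 17 ; 38 left.
Maternity: +9 to 9 (cap) ; 29 left.
Give Ortho 17 to hit its cap of 17 ; 12 left.
Give Cardio 8 to hit its cap of 8 ; 4 left.
Peds has room for 16 but only 4 remain, so it gets 4.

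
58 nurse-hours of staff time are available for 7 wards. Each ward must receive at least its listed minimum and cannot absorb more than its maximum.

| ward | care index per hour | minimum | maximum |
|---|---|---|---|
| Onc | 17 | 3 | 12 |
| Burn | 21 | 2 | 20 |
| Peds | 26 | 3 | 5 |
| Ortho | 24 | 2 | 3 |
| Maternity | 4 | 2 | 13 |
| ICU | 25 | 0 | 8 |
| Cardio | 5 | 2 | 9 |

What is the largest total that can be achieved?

1074

Meeting every minimum uses 3+2+3+2+2+0+2 = 14 nurse-hours, leaving 44.
Highest care index per hour first: Peds 26 > ICU 25 > Ortho 24 > Burn 21 > Onc 17 > Cardio 5 > Maternity 4.
Peds: +2 to 5 (cap) ; 42 left.
Give ICU 8 more to hit its cap of 8 ; 34 left.
Give Ortho 1 more to hit its cap of 3 ; 33 left.
Burn: +18 to 20 (cap) ; 15 left.
Onc takes 9 more to reach its cap of 12 ; 6 left.
Only 6 left; Cardio takes them to reach 8.
Total = 17×12 + 21×20 + 26×5 + 24×3 + 4×2 + 25×8 + 5×8 = 1074.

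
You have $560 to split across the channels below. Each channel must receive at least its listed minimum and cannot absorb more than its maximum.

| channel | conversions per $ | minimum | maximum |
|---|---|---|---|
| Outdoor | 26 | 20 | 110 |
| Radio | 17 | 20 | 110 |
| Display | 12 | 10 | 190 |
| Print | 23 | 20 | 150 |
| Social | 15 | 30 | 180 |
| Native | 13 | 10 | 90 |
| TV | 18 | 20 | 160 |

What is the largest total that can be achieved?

11420

Meeting every minimum uses 20+20+10+20+30+10+20 = 130 $, leaving 430.
Rank by conversions per $: Outdoor 26 > Print 23 > TV 18 > Radio 17 > Social 15 > Native 13 > Display 12.
Outdoor: +90 to 110 (cap) — 340 left.
Print takes 130 more to reach its cap of 150 — 210 left.
TV: +140 to 160 (cap) — 70 left.
Only 70 left; Radio takes them to reach 90.
Total = 26×110 + 17×90 + 12×10 + 23×150 + 15×30 + 13×10 + 18×160 = 11420.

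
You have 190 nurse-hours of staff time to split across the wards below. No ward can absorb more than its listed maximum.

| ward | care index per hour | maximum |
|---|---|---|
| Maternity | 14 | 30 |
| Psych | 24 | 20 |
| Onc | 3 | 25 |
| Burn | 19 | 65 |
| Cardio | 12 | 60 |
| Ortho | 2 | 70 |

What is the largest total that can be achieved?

2900

Order the wards by care index per hour: Psych 24 > Burn 19 > Maternity 14 > Cardio 12 > Onc 3 > Ortho 2.
Psych: +20 to 20 (cap) → 170 left.
Give Burn 65 to hit its cap of 65 → 105 left.
Maternity takes 30 to reach its cap of 30 → 75 left.
Cardio takes 60 to reach its cap of 60 → 15 left.
Onc: +15 (room for 25) → 15. Pool exhausted.
Total = 14×30 + 24×20 + 3×15 + 19×65 + 12×60 = 2900.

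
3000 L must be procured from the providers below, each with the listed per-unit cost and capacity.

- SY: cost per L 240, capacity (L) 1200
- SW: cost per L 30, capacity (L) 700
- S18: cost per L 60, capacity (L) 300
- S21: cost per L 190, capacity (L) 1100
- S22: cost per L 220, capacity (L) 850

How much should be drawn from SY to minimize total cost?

50

Fill from the cheapest provider first.
SW (30): use full 700 — 2300 L to go.
S18 (60): use full 300 — 2000 L to go.
S21 at 190: take all 1100 L — 900 still needed.
Take 850 from S22 at 220 — need 50 more.
Take 50 from SY at 240 to finish.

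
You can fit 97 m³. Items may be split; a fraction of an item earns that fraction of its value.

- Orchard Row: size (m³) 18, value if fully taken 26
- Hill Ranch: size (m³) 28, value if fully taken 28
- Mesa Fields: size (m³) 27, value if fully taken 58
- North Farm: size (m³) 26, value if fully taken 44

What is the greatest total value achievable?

Best value per unit of size first: Mesa Fields 58/27≈2.15, North Farm 44/26≈1.69, Orchard Row 26/18≈1.44, Hill Ranch 28/28≈1.
Mesa Fields: take in full, 27 m³ for value 58 ; 70 left.
All 26 m³ of North Farm fit (value 44) ; 44 remain.
Take all of Orchard Row (18 m³, value 26) ; 26 m³ left.
26 m³ left: a 26/28 share of Hill Ranch gives 28×26/28 = 26.
Total value = 154.

154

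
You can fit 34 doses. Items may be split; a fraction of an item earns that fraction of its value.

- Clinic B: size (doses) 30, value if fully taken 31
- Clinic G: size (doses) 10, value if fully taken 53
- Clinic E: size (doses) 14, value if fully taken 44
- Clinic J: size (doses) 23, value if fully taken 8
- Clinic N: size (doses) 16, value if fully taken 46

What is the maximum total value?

Rank by value-to-size ratio: Clinic G 53/10≈5.3, Clinic E 44/14≈3.14, Clinic N 46/16≈2.88, Clinic B 31/30≈1.03, Clinic J 8/23≈0.348.
All 10 doses of Clinic G fit (value 53) ; 24 remain.
All 14 doses of Clinic E fit (value 44) ; 10 remain.
Fill the last 10 doses with part of Clinic N: 10/16 of it earns 28.75.
Total value = 125.75.

125.75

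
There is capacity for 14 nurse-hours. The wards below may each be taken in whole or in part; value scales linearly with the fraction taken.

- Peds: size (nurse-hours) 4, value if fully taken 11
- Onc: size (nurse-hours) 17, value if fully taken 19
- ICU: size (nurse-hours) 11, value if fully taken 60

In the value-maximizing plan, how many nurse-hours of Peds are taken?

3

Best value per unit of size first: ICU 60/11≈5.45, Peds 11/4≈2.75, Onc 19/17≈1.12.
All 11 nurse-hours of ICU fit (value 60) → 3 remain.
Only 3 nurse-hours remain; take 3/4 of Peds for value 11×3/4 = 8.25.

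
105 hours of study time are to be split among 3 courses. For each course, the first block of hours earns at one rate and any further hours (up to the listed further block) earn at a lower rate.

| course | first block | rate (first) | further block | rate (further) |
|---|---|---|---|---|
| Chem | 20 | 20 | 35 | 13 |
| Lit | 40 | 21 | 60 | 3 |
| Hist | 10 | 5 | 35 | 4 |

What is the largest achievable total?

Order all 6 blocks by rate: Lit/first 21 > Chem/first 20 > Chem/second 13 > Hist/first 5 > Hist/second 4 > Lit/second 3.
Lit/first (21): +40 → 65 left.
Chem/first (20): +20 → 45 left.
Chem second at 13: fill all 35 → 10 left.
Hist/first (5): +10 → 0 left.
Total = 21×40 + 20×20 + 13×35 + 5×10 = 1745.

1745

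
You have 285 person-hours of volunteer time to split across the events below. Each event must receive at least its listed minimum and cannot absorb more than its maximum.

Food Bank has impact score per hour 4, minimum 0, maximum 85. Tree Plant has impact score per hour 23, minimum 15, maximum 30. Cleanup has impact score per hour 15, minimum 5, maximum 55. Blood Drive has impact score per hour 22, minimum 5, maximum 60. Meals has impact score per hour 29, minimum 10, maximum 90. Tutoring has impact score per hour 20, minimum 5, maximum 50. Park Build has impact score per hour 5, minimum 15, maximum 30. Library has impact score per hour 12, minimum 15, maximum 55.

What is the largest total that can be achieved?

Meeting every minimum uses 0+15+5+5+10+5+15+15 = 70 person-hours, leaving 215.
Order the events by impact score per hour: Meals 29 > Tree Plant 23 > Blood Drive 22 > Tutoring 20 > Cleanup 15 > Library 12 > Park Build 5 > Food Bank 4.
Meals takes 80 more to reach its cap of 90 → 135 left.
Give Tree Plant 15 more to hit its cap of 30 → 120 left.
Blood Drive: +55 to 60 (cap) → 65 left.
Tutoring: +45 to 50 (cap) → 20 left.
Cleanup: +20 (room for 50) → 25. Pool exhausted.
Total = 23×30 + 15×25 + 22×60 + 29×90 + 20×50 + 5×15 + 12×15 = 6250.

6250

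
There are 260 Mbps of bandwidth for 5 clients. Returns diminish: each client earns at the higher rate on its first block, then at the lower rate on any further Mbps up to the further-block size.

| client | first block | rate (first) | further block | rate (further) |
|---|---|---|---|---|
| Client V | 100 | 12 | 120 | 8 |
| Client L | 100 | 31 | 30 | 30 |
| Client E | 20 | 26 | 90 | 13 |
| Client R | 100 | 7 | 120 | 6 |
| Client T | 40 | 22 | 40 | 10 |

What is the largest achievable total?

6310

Rank every tier by rate: Client L/tier1 31 > Client L/tier2 30 > Client E/tier1 26 > Client T/tier1 22 > Client E/tier2 13 > Client V/tier1 12 > Client T/tier2 10 > Client V/tier2 8 > Client R/tier1 7 > Client R/tier2 6.
Client L/tier1 (31): +100 ; 160 left.
Client L tier2 at 30: fill all 30 ; 130 left.
Fill Client E tier1 block (20 at 26) ; 110 left.
Client T/tier1 (22): +40 ; 70 left.
Client E tier2 at 13: only 70 left, fill 70.
Total = 31×100 + 30×30 + 26×20 + 22×40 + 13×70 = 6310.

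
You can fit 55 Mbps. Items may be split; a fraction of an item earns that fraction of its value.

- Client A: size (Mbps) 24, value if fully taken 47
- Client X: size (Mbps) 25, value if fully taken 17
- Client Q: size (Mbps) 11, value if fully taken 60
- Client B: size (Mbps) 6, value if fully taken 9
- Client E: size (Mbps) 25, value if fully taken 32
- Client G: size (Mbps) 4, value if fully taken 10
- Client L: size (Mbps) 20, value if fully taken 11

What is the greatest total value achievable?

138.8

Best value per unit of size first: Client Q 60/11≈5.45, Client G 10/4≈2.5, Client A 47/24≈1.96, Client B 9/6≈1.5, Client E 32/25≈1.28, Client X 17/25≈0.68, Client L 11/20≈0.55.
All 11 Mbps of Client Q fit (value 60) — 44 remain.
Client G: take in full, 4 Mbps for value 10 — 40 left.
All 24 Mbps of Client A fit (value 47) — 16 remain.
Client B: take in full, 6 Mbps for value 9 — 10 left.
Only 10 Mbps remain; take 10/25 of Client E for value 32×10/25 = 12.8.
Total value = 138.8.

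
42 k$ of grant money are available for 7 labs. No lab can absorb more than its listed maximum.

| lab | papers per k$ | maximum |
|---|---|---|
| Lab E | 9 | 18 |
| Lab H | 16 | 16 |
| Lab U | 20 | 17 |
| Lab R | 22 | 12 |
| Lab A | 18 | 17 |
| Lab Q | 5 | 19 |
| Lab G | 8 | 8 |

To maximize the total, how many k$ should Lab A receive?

Rank by papers per k$: Lab R 22 > Lab U 20 > Lab A 18 > Lab H 16 > Lab E 9 > Lab G 8 > Lab Q 5.
Lab R takes 12 to reach its cap of 12 → 30 left.
Lab U takes 17 to reach its cap of 17 → 13 left.
Only 13 left; Lab A takes them to reach 13.

13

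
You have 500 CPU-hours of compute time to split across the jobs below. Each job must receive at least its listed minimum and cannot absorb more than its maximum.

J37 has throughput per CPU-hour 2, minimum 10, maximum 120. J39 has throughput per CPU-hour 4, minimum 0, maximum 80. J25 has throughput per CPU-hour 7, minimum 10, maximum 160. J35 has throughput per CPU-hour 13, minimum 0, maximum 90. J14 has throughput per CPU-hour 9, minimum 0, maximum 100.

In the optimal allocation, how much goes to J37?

Meeting every minimum uses 10+0+10+0+0 = 20 CPU-hours, leaving 480.
Highest throughput per CPU-hour first: J35 13 > J14 9 > J25 7 > J39 4 > J37 2.
Give J35 90 more to hit its cap of 90 ; 390 left.
J14 takes 100 more to reach its cap of 100 ; 290 left.
J25: +150 to 160 (cap) ; 140 left.
J39: +80 to 80 (cap) ; 60 left.
J37 has room for 110 more but only 60 remain, so it gets 70.

70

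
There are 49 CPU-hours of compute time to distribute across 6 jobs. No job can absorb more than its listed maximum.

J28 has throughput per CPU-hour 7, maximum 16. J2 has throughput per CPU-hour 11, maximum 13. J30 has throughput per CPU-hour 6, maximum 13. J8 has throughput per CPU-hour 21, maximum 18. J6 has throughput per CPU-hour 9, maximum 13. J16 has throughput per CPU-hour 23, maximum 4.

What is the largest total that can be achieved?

Highest throughput per CPU-hour first: J16 23 > J8 21 > J2 11 > J6 9 > J28 7 > J30 6.
J16 takes 4 to reach its cap of 4 → 45 left.
J8: +18 to 18 (cap) → 27 left.
J2 takes 13 to reach its cap of 13 → 14 left.
J6 takes 13 to reach its cap of 13 → 1 left.
J28: +1 (room for 16) → 1. Pool exhausted.
Total = 7×1 + 11×13 + 21×18 + 9×13 + 23×4 = 737.

737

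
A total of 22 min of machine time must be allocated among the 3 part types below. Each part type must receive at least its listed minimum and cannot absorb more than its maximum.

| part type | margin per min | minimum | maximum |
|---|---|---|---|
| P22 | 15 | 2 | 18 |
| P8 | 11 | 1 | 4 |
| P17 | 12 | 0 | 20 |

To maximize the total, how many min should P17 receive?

3

Meeting every minimum uses 2+1+0 = 3 min, leaving 19.
Rank by margin per min: P22 15 > P17 12 > P8 11.
P22 takes 16 more to reach its cap of 18 → 3 left.
P17 has room for 20 more but only 3 remain, so it gets 3.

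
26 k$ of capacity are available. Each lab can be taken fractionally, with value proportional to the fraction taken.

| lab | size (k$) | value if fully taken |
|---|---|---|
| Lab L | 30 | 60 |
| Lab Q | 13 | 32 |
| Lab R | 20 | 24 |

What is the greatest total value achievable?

Sort by value density: Lab Q 32/13≈2.46, Lab L 60/30≈2, Lab R 24/20≈1.2.
Lab Q: take in full, 13 k$ for value 32 ; 13 left.
13 k$ left: a 13/30 share of Lab L gives 60×13/30 = 26.
Total value = 58.

58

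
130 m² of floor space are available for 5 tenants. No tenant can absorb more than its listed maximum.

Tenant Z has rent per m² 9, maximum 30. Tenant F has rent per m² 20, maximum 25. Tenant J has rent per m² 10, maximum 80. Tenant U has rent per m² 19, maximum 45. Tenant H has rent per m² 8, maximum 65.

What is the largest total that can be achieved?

Rank by rent per m²: Tenant F 20 > Tenant U 19 > Tenant J 10 > Tenant Z 9 > Tenant H 8.
Tenant F takes 25 to reach its cap of 25 ; 105 left.
Tenant U takes 45 to reach its cap of 45 ; 60 left.
Only 60 left; Tenant J takes them to reach 60.
Total = 20×25 + 10×60 + 19×45 = 1955.

1955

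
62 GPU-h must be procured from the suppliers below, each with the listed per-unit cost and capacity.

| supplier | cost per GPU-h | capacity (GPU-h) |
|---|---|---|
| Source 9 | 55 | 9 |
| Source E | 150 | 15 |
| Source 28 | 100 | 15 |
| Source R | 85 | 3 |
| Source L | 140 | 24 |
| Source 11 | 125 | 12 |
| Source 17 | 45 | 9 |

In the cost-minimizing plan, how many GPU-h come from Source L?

Fill from the cheapest supplier first.
Source 17 at 45: take all 9 GPU-h ; 53 still needed.
Source 9 at 55: take all 9 GPU-h ; 44 still needed.
Take 3 from Source R at 85 ; need 41 more.
Take 15 from Source 28 at 100 ; need 26 more.
Source 11 (125): use full 12 ; 14 GPU-h to go.
Source L at 140: take 14 of its 24 ; requirement met.
Source E: unused.

14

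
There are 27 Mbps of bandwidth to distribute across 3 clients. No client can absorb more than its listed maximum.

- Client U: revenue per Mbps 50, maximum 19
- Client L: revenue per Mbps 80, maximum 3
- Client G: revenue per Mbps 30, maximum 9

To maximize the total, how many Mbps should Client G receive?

Highest revenue per Mbps first: Client L 80 > Client U 50 > Client G 30.
Give Client L 3 to hit its cap of 3 ; 24 left.
Client U takes 19 to reach its cap of 19 ; 5 left.
Client G has room for 9 but only 5 remain, so it gets 5.

5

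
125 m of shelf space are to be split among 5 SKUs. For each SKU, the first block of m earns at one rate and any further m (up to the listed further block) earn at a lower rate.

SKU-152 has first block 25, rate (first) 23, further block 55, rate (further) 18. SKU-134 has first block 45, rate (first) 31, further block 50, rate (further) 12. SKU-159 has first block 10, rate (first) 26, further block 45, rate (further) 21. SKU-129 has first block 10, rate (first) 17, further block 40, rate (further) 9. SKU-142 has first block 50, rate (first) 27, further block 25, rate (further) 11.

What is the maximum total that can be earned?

Order all 10 blocks by rate: SKU-134/first 31 > SKU-142/first 27 > SKU-159/first 26 > SKU-152/first 23 > SKU-159/second 21 > SKU-152/second 18 > SKU-129/first 17 > SKU-134/second 12 > SKU-142/second 11 > SKU-129/second 9.
Fill SKU-134 first block (45 at 31) — 80 left.
Fill SKU-142 first block (50 at 27) — 30 left.
Fill SKU-159 first block (10 at 26) — 20 left.
SKU-152 first at 23: only 20 left, fill 20.
Total = 31×45 + 27×50 + 26×10 + 23×20 = 3465.

3465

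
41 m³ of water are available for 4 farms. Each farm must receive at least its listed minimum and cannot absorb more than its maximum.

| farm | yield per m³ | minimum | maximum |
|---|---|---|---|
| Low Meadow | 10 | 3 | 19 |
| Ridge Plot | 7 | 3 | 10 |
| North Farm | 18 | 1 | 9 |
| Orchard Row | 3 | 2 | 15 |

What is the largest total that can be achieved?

431

Meeting every minimum uses 3+3+1+2 = 9 m³, leaving 32.
Rank by yield per m³: North Farm 18 > Low Meadow 10 > Ridge Plot 7 > Orchard Row 3.
North Farm: +8 to 9 (cap) → 24 left.
Low Meadow takes 16 more to reach its cap of 19 → 8 left.
Give Ridge Plot 7 more to hit its cap of 10 → 1 left.
Orchard Row has room for 13 more but only 1 remain, so it gets 3.
Total = 10×19 + 7×10 + 18×9 + 3×3 = 431.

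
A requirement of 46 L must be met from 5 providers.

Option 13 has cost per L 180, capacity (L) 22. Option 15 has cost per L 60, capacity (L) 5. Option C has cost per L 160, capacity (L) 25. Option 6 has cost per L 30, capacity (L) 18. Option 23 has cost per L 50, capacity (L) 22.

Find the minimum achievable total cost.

2100

Cheapest first:
Option 6 (30): use full 18 ; 28 L to go.
Option 23 at 50: take all 22 L ; 6 still needed.
Take 5 from Option 15 at 60 ; need 1 more.
Take 1 from Option C at 160 to finish.
Option 13: unused.
Cost = 18×30 + 22×50 + 5×60 + 1×160 = 2100.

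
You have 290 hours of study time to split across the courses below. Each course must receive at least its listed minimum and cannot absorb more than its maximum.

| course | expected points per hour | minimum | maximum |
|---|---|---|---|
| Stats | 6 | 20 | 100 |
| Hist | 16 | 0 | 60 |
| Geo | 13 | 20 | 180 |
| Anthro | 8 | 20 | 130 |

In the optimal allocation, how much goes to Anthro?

Meeting every minimum uses 20+0+20+20 = 60 hours, leaving 230.
Order the courses by expected points per hour: Hist 16 > Geo 13 > Anthro 8 > Stats 6.
Hist: +60 to 60 (cap) ; 170 left.
Geo takes 160 more to reach its cap of 180 ; 10 left.
Anthro: +10 (room for 110) → 30. Pool exhausted.

30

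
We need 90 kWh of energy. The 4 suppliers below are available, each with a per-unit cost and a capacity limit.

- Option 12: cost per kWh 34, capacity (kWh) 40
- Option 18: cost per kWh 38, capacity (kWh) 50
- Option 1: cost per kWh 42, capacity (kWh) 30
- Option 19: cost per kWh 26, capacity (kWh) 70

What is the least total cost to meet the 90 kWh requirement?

2500

Cheapest first:
Option 19 at 26: take all 70 kWh ; 20 still needed.
Option 12 (34): take the remaining 20 ; done.
Option 18, Option 1: unused.
Cost = 70×26 + 20×34 = 2500.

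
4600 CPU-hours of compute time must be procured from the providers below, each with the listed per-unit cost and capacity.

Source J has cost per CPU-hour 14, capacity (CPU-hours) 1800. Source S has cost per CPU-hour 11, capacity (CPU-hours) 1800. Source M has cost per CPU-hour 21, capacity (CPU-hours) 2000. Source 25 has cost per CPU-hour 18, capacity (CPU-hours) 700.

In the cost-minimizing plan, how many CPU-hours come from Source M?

300

Use providers in increasing cost order.
Take 1800 from Source S at 11 ; need 2800 more.
Source J at 14: take all 1800 CPU-hours ; 1000 still needed.
Source 25 at 18: take all 700 CPU-hours ; 300 still needed.
Source M (21): take the remaining 300 ; done.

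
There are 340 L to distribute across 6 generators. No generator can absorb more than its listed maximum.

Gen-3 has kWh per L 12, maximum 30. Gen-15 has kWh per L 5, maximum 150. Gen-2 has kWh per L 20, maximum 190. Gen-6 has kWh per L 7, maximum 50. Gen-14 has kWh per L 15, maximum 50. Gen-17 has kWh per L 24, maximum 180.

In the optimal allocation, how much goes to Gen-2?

Highest kWh per L first: Gen-17 24 > Gen-2 20 > Gen-14 15 > Gen-3 12 > Gen-6 7 > Gen-15 5.
Gen-17: +180 to 180 (cap) ; 160 left.
Gen-2 has room for 190 but only 160 remain, so it gets 160.

160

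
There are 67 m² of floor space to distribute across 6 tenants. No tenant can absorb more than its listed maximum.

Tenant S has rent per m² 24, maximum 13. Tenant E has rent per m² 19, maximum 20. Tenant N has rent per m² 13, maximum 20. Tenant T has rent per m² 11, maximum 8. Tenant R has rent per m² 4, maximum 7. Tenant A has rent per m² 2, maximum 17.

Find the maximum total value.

1064

Rank by rent per m²: Tenant S 24 > Tenant E 19 > Tenant N 13 > Tenant T 11 > Tenant R 4 > Tenant A 2.
Tenant S: +13 to 13 (cap) ; 54 left.
Tenant E takes 20 to reach its cap of 20 ; 34 left.
Give Tenant N 20 to hit its cap of 20 ; 14 left.
Tenant T takes 8 to reach its cap of 8 ; 6 left.
Only 6 left; Tenant R takes them to reach 6.
Total = 24×13 + 19×20 + 13×20 + 11×8 + 4×6 = 1064.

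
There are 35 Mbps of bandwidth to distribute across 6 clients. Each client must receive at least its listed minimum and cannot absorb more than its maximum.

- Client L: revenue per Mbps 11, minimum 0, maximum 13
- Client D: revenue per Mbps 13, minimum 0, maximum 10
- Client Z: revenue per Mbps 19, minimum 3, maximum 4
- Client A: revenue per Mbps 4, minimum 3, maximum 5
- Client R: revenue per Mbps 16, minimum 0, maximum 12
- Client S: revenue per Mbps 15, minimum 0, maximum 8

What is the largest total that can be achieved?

Meeting every minimum uses 0+0+3+3+0+0 = 6 Mbps, leaving 29.
Order the clients by revenue per Mbps: Client Z 19 > Client R 16 > Client S 15 > Client D 13 > Client L 11 > Client A 4.
Give Client Z 1 more to hit its cap of 4 — 28 left.
Client R: +12 to 12 (cap) — 16 left.
Client S takes 8 more to reach its cap of 8 — 8 left.
Client D has room for 10 more but only 8 remain, so it gets 8.
Total = 13×8 + 19×4 + 4×3 + 16×12 + 15×8 = 504.

504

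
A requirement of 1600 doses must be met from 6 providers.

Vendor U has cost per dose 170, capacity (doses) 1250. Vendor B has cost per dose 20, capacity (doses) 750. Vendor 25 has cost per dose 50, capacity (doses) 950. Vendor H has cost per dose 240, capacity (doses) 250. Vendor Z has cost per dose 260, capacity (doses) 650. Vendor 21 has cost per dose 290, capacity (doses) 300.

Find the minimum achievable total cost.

Use providers in increasing cost order.
Vendor B at 20: take all 750 doses → 850 still needed.
Vendor 25 (50): take the remaining 850 → done.
Vendor U, Vendor H, Vendor Z, Vendor 21: unused.
Cost = 750×20 + 850×50 = 57500.

57500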